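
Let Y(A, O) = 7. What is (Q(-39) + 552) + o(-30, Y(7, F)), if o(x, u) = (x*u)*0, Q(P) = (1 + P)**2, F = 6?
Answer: 1996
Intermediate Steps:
o(x, u) = 0 (o(x, u) = (u*x)*0 = 0)
(Q(-39) + 552) + o(-30, Y(7, F)) = ((1 - 39)**2 + 552) + 0 = ((-38)**2 + 552) + 0 = (1444 + 552) + 0 = 1996 + 0 = 1996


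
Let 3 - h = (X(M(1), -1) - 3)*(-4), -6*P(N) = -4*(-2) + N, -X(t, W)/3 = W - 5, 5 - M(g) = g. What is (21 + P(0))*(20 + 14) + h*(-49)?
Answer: -7255/3 ≈ -2418.3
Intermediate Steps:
M(g) = 5 - g
X(t, W) = 15 - 3*W (X(t, W) = -3*(W - 5) = -3*(-5 + W) = 15 - 3*W)
P(N) = -4/3 - N/6 (P(N) = -(-4*(-2) + N)/6 = -(8 + N)/6 = -4/3 - N/6)
h = 63 (h = 3 - ((15 - 3*(-1)) - 3)*(-4) = 3 - ((15 + 3) - 3)*(-4) = 3 - (18 - 3)*(-4) = 3 - 15*(-4) = 3 - 1*(-60) = 3 + 60 = 63)
(21 + P(0))*(20 + 14) + h*(-49) = (21 + (-4/3 - ⅙*0))*(20 + 14) + 63*(-49) = (21 + (-4/3 + 0))*34 - 3087 = (21 - 4/3)*34 - 3087 = (59/3)*34 - 3087 = 2006/3 - 3087 = -7255/3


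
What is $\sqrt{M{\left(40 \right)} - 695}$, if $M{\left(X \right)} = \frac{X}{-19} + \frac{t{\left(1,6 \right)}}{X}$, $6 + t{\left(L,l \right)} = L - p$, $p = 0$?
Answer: $\frac{i \sqrt{4027202}}{76} \approx 26.405 i$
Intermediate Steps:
$t{\left(L,l \right)} = -6 + L$ ($t{\left(L,l \right)} = -6 + \left(L - 0\right) = -6 + \left(L + 0\right) = -6 + L$)
$M{\left(X \right)} = - \frac{5}{X} - \frac{X}{19}$ ($M{\left(X \right)} = \frac{X}{-19} + \frac{-6 + 1}{X} = X \left(- \frac{1}{19}\right) - \frac{5}{X} = - \frac{X}{19} - \frac{5}{X} = - \frac{5}{X} - \frac{X}{19}$)
$\sqrt{M{\left(40 \right)} - 695} = \sqrt{\left(- \frac{5}{40} - \frac{40}{19}\right) - 695} = \sqrt{\left(\left(-5\right) \frac{1}{40} - \frac{40}{19}\right) - 695} = \sqrt{\left(- \frac{1}{8} - \frac{40}{19}\right) - 695} = \sqrt{- \frac{339}{152} - 695} = \sqrt{- \frac{105979}{152}} = \frac{i \sqrt{4027202}}{76}$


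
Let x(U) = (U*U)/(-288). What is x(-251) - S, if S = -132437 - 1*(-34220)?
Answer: 28223495/288 ≈ 97998.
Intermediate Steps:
x(U) = -U²/288 (x(U) = U²*(-1/288) = -U²/288)
S = -98217 (S = -132437 + 34220 = -98217)
x(-251) - S = -1/288*(-251)² - 1*(-98217) = -1/288*63001 + 98217 = -63001/288 + 98217 = 28223495/288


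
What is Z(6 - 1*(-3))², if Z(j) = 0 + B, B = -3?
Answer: 9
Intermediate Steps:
Z(j) = -3 (Z(j) = 0 - 3 = -3)
Z(6 - 1*(-3))² = (-3)² = 9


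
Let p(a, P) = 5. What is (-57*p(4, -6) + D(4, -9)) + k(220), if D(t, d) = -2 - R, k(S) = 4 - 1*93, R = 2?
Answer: -378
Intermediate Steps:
k(S) = -89 (k(S) = 4 - 93 = -89)
D(t, d) = -4 (D(t, d) = -2 - 1*2 = -2 - 2 = -4)
(-57*p(4, -6) + D(4, -9)) + k(220) = (-57*5 - 4) - 89 = (-285 - 4) - 89 = -289 - 89 = -378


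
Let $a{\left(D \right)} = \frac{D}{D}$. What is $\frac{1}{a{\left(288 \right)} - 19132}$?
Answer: $- \frac{1}{19131} \approx -5.2271 \cdot 10^{-5}$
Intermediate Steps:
$a{\left(D \right)} = 1$
$\frac{1}{a{\left(288 \right)} - 19132} = \frac{1}{1 - 19132} = \frac{1}{-19131} = - \frac{1}{19131}$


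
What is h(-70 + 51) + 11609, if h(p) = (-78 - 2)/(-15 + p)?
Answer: 197393/17 ≈ 11611.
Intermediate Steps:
h(p) = -80/(-15 + p)
h(-70 + 51) + 11609 = -80/(-15 + (-70 + 51)) + 11609 = -80/(-15 - 19) + 11609 = -80/(-34) + 11609 = -80*(-1/34) + 11609 = 40/17 + 11609 = 197393/17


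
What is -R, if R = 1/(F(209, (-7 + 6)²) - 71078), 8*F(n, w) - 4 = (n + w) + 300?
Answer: 4/284055 ≈ 1.4082e-5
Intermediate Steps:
F(n, w) = 38 + n/8 + w/8 (F(n, w) = ½ + ((n + w) + 300)/8 = ½ + (300 + n + w)/8 = ½ + (75/2 + n/8 + w/8) = 38 + n/8 + w/8)
R = -4/284055 (R = 1/((38 + (⅛)*209 + (-7 + 6)²/8) - 71078) = 1/((38 + 209/8 + (⅛)*(-1)²) - 71078) = 1/((38 + 209/8 + (⅛)*1) - 71078) = 1/((38 + 209/8 + ⅛) - 71078) = 1/(257/4 - 71078) = 1/(-284055/4) = -4/284055 ≈ -1.4082e-5)
-R = -1*(-4/284055) = 4/284055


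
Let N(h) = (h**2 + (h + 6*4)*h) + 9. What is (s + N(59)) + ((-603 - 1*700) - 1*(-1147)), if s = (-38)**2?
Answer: 9675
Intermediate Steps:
N(h) = 9 + h**2 + h*(24 + h) (N(h) = (h**2 + (h + 24)*h) + 9 = (h**2 + (24 + h)*h) + 9 = (h**2 + h*(24 + h)) + 9 = 9 + h**2 + h*(24 + h))
s = 1444
(s + N(59)) + ((-603 - 1*700) - 1*(-1147)) = (1444 + (9 + 2*59**2 + 24*59)) + ((-603 - 1*700) - 1*(-1147)) = (1444 + (9 + 2*3481 + 1416)) + ((-603 - 700) + 1147) = (1444 + (9 + 6962 + 1416)) + (-1303 + 1147) = (1444 + 8387) - 156 = 9831 - 156 = 9675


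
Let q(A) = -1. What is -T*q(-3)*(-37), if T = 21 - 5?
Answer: -592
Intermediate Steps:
T = 16
-T*q(-3)*(-37) = -16*(-1)*(-37) = -(-16)*(-37) = -1*592 = -592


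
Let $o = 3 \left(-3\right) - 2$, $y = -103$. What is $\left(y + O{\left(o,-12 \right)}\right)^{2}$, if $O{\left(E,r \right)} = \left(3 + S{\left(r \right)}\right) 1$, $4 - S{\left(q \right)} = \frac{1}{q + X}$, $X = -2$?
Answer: $\frac{1803649}{196} \approx 9202.3$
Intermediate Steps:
$S{\left(q \right)} = 4 - \frac{1}{-2 + q}$ ($S{\left(q \right)} = 4 - \frac{1}{q - 2} = 4 - \frac{1}{-2 + q}$)
$o = -11$ ($o = -9 - 2 = -11$)
$O{\left(E,r \right)} = 3 + \frac{-9 + 4 r}{-2 + r}$ ($O{\left(E,r \right)} = \left(3 + \frac{-9 + 4 r}{-2 + r}\right) 1 = 3 + \frac{-9 + 4 r}{-2 + r}$)
$\left(y + O{\left(o,-12 \right)}\right)^{2} = \left(-103 + \frac{-15 + 7 \left(-12\right)}{-2 - 12}\right)^{2} = \left(-103 + \frac{-15 - 84}{-14}\right)^{2} = \left(-103 - - \frac{99}{14}\right)^{2} = \left(-103 + \frac{99}{14}\right)^{2} = \left(- \frac{1343}{14}\right)^{2} = \frac{1803649}{196}$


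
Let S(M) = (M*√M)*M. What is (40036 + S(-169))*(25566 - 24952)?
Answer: 24582104 + 227973902*I ≈ 2.4582e+7 + 2.2797e+8*I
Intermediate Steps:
S(M) = M^(5/2) (S(M) = M^(3/2)*M = M^(5/2))
(40036 + S(-169))*(25566 - 24952) = (40036 + (-169)^(5/2))*(25566 - 24952) = (40036 + 371293*I)*614 = 24582104 + 227973902*I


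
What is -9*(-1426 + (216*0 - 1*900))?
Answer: 20934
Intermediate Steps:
-9*(-1426 + (216*0 - 1*900)) = -9*(-1426 + (0 - 900)) = -9*(-1426 - 900) = -9*(-2326) = 20934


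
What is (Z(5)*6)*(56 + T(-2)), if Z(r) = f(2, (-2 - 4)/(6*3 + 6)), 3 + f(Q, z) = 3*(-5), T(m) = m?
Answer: -5832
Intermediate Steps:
f(Q, z) = -18 (f(Q, z) = -3 + 3*(-5) = -3 - 15 = -18)
Z(r) = -18
(Z(5)*6)*(56 + T(-2)) = (-18*6)*(56 - 2) = -108*54 = -5832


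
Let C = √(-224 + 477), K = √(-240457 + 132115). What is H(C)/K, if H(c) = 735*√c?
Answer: -245*I*253^(¼)*√12038/12038 ≈ -8.9057*I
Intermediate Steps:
K = 3*I*√12038 (K = √(-108342) = 3*I*√12038 ≈ 329.15*I)
C = √253 ≈ 15.906
H(C)/K = (735*√(√253))/((3*I*√12038)) = (735*253^(¼))*(-I*√12038/36114) = -245*I*253^(¼)*√12038/12038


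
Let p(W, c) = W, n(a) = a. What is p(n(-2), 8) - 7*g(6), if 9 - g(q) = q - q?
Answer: -65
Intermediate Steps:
g(q) = 9 (g(q) = 9 - (q - q) = 9 - 1*0 = 9 + 0 = 9)
p(n(-2), 8) - 7*g(6) = -2 - 7*9 = -2 - 63 = -65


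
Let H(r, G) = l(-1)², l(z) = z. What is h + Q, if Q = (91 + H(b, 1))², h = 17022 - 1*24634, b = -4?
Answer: 852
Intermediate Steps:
H(r, G) = 1 (H(r, G) = (-1)² = 1)
h = -7612 (h = 17022 - 24634 = -7612)
Q = 8464 (Q = (91 + 1)² = 92² = 8464)
h + Q = -7612 + 8464 = 852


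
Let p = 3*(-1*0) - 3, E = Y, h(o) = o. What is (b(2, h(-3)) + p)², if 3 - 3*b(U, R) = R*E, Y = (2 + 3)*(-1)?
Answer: 49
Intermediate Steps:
Y = -5 (Y = 5*(-1) = -5)
E = -5
p = -3 (p = 3*0 - 3 = 0 - 3 = -3)
b(U, R) = 1 + 5*R/3 (b(U, R) = 1 - R*(-5)/3 = 1 - (-5)*R/3 = 1 + 5*R/3)
(b(2, h(-3)) + p)² = ((1 + (5/3)*(-3)) - 3)² = ((1 - 5) - 3)² = (-4 - 3)² = (-7)² = 49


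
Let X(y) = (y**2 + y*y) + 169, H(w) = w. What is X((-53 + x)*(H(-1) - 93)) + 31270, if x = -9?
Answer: 67962607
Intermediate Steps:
X(y) = 169 + 2*y**2 (X(y) = (y**2 + y**2) + 169 = 2*y**2 + 169 = 169 + 2*y**2)
X((-53 + x)*(H(-1) - 93)) + 31270 = (169 + 2*((-53 - 9)*(-1 - 93))**2) + 31270 = (169 + 2*(-62*(-94))**2) + 31270 = (169 + 2*5828**2) + 31270 = (169 + 2*33965584) + 31270 = (169 + 67931168) + 31270 = 67931337 + 31270 = 67962607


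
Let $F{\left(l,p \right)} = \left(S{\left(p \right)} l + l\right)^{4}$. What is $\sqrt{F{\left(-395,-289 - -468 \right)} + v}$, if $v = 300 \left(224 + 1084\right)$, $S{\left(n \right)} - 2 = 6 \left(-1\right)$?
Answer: $15 \sqrt{8763769969} \approx 1.4042 \cdot 10^{6}$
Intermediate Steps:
$S{\left(n \right)} = -4$ ($S{\left(n \right)} = 2 + 6 \left(-1\right) = 2 - 6 = -4$)
$v = 392400$ ($v = 300 \cdot 1308 = 392400$)
$F{\left(l,p \right)} = 81 l^{4}$ ($F{\left(l,p \right)} = \left(- 4 l + l\right)^{4} = \left(- 3 l\right)^{4} = 81 l^{4}$)
$\sqrt{F{\left(-395,-289 - -468 \right)} + v} = \sqrt{81 \left(-395\right)^{4} + 392400} = \sqrt{81 \cdot 24343800625 + 392400} = \sqrt{1971847850625 + 392400} = \sqrt{1971848243025} = 15 \sqrt{8763769969}$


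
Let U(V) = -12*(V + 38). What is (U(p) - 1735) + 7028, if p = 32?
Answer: 4453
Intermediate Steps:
U(V) = -456 - 12*V (U(V) = -12*(38 + V) = -456 - 12*V)
(U(p) - 1735) + 7028 = ((-456 - 12*32) - 1735) + 7028 = ((-456 - 384) - 1735) + 7028 = (-840 - 1735) + 7028 = -2575 + 7028 = 4453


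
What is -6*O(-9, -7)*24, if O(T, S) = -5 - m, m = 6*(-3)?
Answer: -1872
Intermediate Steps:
m = -18
O(T, S) = 13 (O(T, S) = -5 - 1*(-18) = -5 + 18 = 13)
-6*O(-9, -7)*24 = -6*13*24 = -78*24 = -1872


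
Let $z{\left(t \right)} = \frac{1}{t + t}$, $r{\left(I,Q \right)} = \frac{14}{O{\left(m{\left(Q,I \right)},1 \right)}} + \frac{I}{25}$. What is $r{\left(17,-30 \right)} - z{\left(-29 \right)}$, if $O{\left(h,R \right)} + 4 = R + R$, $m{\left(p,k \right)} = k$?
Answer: $- \frac{9139}{1450} \approx -6.3028$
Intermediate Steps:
$O{\left(h,R \right)} = -4 + 2 R$ ($O{\left(h,R \right)} = -4 + \left(R + R\right) = -4 + 2 R$)
$r{\left(I,Q \right)} = -7 + \frac{I}{25}$ ($r{\left(I,Q \right)} = \frac{14}{-4 + 2 \cdot 1} + \frac{I}{25} = \frac{14}{-4 + 2} + I \frac{1}{25} = \frac{14}{-2} + \frac{I}{25} = 14 \left(- \frac{1}{2}\right) + \frac{I}{25} = -7 + \frac{I}{25}$)
$z{\left(t \right)} = \frac{1}{2 t}$
$r{\left(17,-30 \right)} - z{\left(-29 \right)} = \left(-7 + \frac{1}{25} \cdot 17\right) - \frac{1}{2 \left(-29\right)} = \left(-7 + \frac{17}{25}\right) - \frac{1}{2} \left(- \frac{1}{29}\right) = - \frac{158}{25} - - \frac{1}{58} = - \frac{158}{25} + \frac{1}{58} = - \frac{9139}{1450}$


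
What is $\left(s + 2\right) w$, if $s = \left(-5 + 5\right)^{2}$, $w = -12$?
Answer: $-24$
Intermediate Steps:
$s = 0$ ($s = 0^{2} = 0$)
$\left(s + 2\right) w = \left(0 + 2\right) \left(-12\right) = 2 \left(-12\right) = -24$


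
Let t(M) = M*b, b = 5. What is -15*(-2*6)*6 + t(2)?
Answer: 1090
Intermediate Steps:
t(M) = 5*M (t(M) = M*5 = 5*M)
-15*(-2*6)*6 + t(2) = -15*(-2*6)*6 + 5*2 = -(-180)*6 + 10 = -15*(-72) + 10 = 1080 + 10 = 1090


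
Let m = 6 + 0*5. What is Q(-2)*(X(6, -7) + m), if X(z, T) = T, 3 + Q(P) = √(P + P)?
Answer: 3 - 2*I ≈ 3.0 - 2.0*I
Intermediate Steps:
Q(P) = -3 + √2*√P (Q(P) = -3 + √(P + P) = -3 + √(2*P) = -3 + √2*√P)
m = 6 (m = 6 + 0 = 6)
Q(-2)*(X(6, -7) + m) = (-3 + √2*√(-2))*(-7 + 6) = (-3 + √2*(I*√2))*(-1) = (-3 + 2*I)*(-1) = 3 - 2*I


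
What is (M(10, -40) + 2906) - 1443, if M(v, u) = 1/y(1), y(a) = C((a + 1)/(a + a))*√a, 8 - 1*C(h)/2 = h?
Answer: 20483/14 ≈ 1463.1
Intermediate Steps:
C(h) = 16 - 2*h
y(a) = √a*(16 - (1 + a)/a) (y(a) = (16 - 2*(a + 1)/(a + a))*√a = (16 - 2*(1 + a)/(2*a))*√a = (16 - 2*(1 + a)*1/(2*a))*√a = (16 - (1 + a)/a)*√a = √a*(16 - (1 + a)/a))
M(v, u) = 1/14 (M(v, u) = 1/((-1 + 15*1)/√1) = 1/(1*(-1 + 15)) = 1/(1*14) = 1/14)
(M(10, -40) + 2906) - 1443 = (1/14 + 2906) - 1443 = 40685/14 - 1443 = 20483/14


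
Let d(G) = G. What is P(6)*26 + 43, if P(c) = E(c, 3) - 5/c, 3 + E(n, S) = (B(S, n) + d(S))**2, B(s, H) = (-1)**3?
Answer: 142/3 ≈ 47.333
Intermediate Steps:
B(s, H) = -1
E(n, S) = -3 + (-1 + S)**2
P(c) = 1 - 5/c (P(c) = (-3 + (-1 + 3)**2) - 5/c = (-3 + 2**2) - 5/c = (-3 + 4) - 5/c = 1 - 5/c)
P(6)*26 + 43 = ((-5 + 6)/6)*26 + 43 = ((1/6)*1)*26 + 43 = (1/6)*26 + 43 = 13/3 + 43 = 142/3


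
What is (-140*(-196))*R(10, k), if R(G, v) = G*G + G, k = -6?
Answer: 3018400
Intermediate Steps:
R(G, v) = G + G² (R(G, v) = G² + G = G + G²)
(-140*(-196))*R(10, k) = (-140*(-196))*(10*(1 + 10)) = 27440*(10*11) = 27440*110 = 3018400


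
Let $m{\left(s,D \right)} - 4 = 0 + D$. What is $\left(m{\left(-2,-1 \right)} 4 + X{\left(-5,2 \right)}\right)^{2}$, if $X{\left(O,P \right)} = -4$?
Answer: $64$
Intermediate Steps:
$m{\left(s,D \right)} = 4 + D$ ($m{\left(s,D \right)} = 4 + \left(0 + D\right) = 4 + D$)
$\left(m{\left(-2,-1 \right)} 4 + X{\left(-5,2 \right)}\right)^{2} = \left(\left(4 - 1\right) 4 - 4\right)^{2} = \left(3 \cdot 4 - 4\right)^{2} = \left(12 - 4\right)^{2} = 8^{2} = 64$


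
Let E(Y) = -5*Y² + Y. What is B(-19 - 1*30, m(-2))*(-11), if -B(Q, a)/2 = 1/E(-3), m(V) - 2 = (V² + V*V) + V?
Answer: -11/24 ≈ -0.45833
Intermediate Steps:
m(V) = 2 + V + 2*V² (m(V) = 2 + ((V² + V*V) + V) = 2 + ((V² + V²) + V) = 2 + (2*V² + V) = 2 + (V + 2*V²) = 2 + V + 2*V²)
E(Y) = Y - 5*Y²
B(Q, a) = 1/24 (B(Q, a) = -2*(-1/(3*(1 - 5*(-3)))) = -2*(-1/(3*(1 + 15))) = -2/((-3*16)) = -2/(-48) = -2*(-1/48) = 1/24)
B(-19 - 1*30, m(-2))*(-11) = (1/24)*(-11) = -11/24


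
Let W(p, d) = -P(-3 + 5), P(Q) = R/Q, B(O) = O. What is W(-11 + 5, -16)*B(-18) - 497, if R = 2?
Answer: -479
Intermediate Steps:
P(Q) = 2/Q
W(p, d) = -1 (W(p, d) = -2/(-3 + 5) = -2/2 = -1*1 = -1)
W(-11 + 5, -16)*B(-18) - 497 = -1*(-18) - 497 = 18 - 497 = -479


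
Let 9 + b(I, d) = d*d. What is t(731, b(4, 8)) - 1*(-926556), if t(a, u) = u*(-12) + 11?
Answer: 925907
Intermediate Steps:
b(I, d) = -9 + d² (b(I, d) = -9 + d*d = -9 + d²)
t(a, u) = 11 - 12*u (t(a, u) = -12*u + 11 = 11 - 12*u)
t(731, b(4, 8)) - 1*(-926556) = (11 - 12*(-9 + 8²)) - 1*(-926556) = (11 - 12*(-9 + 64)) + 926556 = (11 - 12*55) + 926556 = (11 - 660) + 926556 = -649 + 926556 = 925907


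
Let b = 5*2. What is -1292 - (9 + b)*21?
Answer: -1691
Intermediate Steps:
b = 10
-1292 - (9 + b)*21 = -1292 - (9 + 10)*21 = -1292 - 19*21 = -1292 - 1*399 = -1292 - 399 = -1691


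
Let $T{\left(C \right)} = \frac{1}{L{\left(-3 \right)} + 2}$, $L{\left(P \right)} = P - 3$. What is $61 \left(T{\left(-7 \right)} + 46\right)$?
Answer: $\frac{11163}{4} \approx 2790.8$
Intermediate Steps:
$L{\left(P \right)} = -3 + P$
$T{\left(C \right)} = - \frac{1}{4}$ ($T{\left(C \right)} = \frac{1}{\left(-3 - 3\right) + 2} = \frac{1}{-6 + 2} = \frac{1}{-4} = - \frac{1}{4}$)
$61 \left(T{\left(-7 \right)} + 46\right) = 61 \left(- \frac{1}{4} + 46\right) = 61 \cdot \frac{183}{4} = \frac{11163}{4}$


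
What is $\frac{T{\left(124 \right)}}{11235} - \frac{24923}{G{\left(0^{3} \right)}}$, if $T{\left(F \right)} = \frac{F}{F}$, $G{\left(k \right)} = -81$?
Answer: $\frac{93336662}{303345} \approx 307.69$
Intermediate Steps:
$T{\left(F \right)} = 1$
$\frac{T{\left(124 \right)}}{11235} - \frac{24923}{G{\left(0^{3} \right)}} = 1 \cdot \frac{1}{11235} - \frac{24923}{-81} = 1 \cdot \frac{1}{11235} - - \frac{24923}{81} = \frac{1}{11235} + \frac{24923}{81} = \frac{93336662}{303345}$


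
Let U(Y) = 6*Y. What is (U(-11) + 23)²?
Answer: 1849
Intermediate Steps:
(U(-11) + 23)² = (6*(-11) + 23)² = (-66 + 23)² = (-43)² = 1849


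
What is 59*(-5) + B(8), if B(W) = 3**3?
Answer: -268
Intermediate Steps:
B(W) = 27
59*(-5) + B(8) = 59*(-5) + 27 = -295 + 27 = -268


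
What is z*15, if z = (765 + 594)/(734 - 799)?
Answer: -4077/13 ≈ -313.62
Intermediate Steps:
z = -1359/65 (z = 1359/(-65) = 1359*(-1/65) = -1359/65 ≈ -20.908)
z*15 = -1359/65*15 = -4077/13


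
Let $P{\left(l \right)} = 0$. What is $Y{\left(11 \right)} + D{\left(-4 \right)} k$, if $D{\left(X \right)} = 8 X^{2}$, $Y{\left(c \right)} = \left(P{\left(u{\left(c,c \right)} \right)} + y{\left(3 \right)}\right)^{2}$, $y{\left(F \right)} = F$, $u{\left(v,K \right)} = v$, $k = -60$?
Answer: $-7671$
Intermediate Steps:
$Y{\left(c \right)} = 9$ ($Y{\left(c \right)} = \left(0 + 3\right)^{2} = 3^{2} = 9$)
$Y{\left(11 \right)} + D{\left(-4 \right)} k = 9 + 8 \left(-4\right)^{2} \left(-60\right) = 9 + 8 \cdot 16 \left(-60\right) = 9 + 128 \left(-60\right) = 9 - 7680 = -7671$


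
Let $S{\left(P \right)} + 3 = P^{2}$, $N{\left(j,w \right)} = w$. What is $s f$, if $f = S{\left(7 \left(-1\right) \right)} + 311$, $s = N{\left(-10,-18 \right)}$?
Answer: $-6426$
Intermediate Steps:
$s = -18$
$S{\left(P \right)} = -3 + P^{2}$
$f = 357$ ($f = \left(-3 + \left(7 \left(-1\right)\right)^{2}\right) + 311 = \left(-3 + \left(-7\right)^{2}\right) + 311 = \left(-3 + 49\right) + 311 = 46 + 311 = 357$)
$s f = \left(-18\right) 357 = -6426$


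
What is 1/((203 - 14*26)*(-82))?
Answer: 1/13202 ≈ 7.5746e-5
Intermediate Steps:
1/((203 - 14*26)*(-82)) = 1/((203 - 364)*(-82)) = 1/(-161*(-82)) = 1/13202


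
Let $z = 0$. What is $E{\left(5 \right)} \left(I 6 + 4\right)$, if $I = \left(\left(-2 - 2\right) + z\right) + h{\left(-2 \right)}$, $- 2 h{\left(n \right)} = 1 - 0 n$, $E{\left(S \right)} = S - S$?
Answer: $0$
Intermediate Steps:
$E{\left(S \right)} = 0$
$h{\left(n \right)} = - \frac{1}{2}$ ($h{\left(n \right)} = - \frac{1 - 0 n}{2} = - \frac{1 - 0}{2} = - \frac{1 + 0}{2} = \left(- \frac{1}{2}\right) 1 = - \frac{1}{2}$)
$I = - \frac{9}{2}$ ($I = \left(\left(-2 - 2\right) + 0\right) - \frac{1}{2} = \left(-4 + 0\right) - \frac{1}{2} = -4 - \frac{1}{2} = - \frac{9}{2} \approx -4.5$)
$E{\left(5 \right)} \left(I 6 + 4\right) = 0 \left(\left(- \frac{9}{2}\right) 6 + 4\right) = 0 \left(-27 + 4\right) = 0 \left(-23\right) = 0$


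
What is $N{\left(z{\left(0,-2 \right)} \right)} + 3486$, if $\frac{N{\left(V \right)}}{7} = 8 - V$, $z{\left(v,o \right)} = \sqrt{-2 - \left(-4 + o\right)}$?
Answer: $3528$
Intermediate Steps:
$z{\left(v,o \right)} = \sqrt{2 - o}$
$N{\left(V \right)} = 56 - 7 V$ ($N{\left(V \right)} = 7 \left(8 - V\right) = 56 - 7 V$)
$N{\left(z{\left(0,-2 \right)} \right)} + 3486 = \left(56 - 7 \sqrt{2 - -2}\right) + 3486 = \left(56 - 7 \sqrt{2 + 2}\right) + 3486 = \left(56 - 7 \sqrt{4}\right) + 3486 = \left(56 - 14\right) + 3486 = 42 + 3486 = 3528$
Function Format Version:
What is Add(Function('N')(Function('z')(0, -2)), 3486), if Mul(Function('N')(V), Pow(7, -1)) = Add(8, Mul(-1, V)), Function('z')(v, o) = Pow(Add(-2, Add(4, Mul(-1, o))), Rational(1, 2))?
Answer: 3528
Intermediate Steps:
Function('z')(v, o) = Pow(Add(2, Mul(-1, o)), Rational(1, 2))
Function('N')(V) = Add(56, Mul(-7, V)) (Function('N')(V) = Mul(7, Add(8, Mul(-1, V))) = Add(56, Mul(-7, V)))
Add(Function('N')(Function('z')(0, -2)), 3486) = Add(Add(56, Mul(-7, Pow(Add(2, Mul(-1, -2)), Rational(1, 2)))), 3486) = Add(Add(56, Mul(-7, Pow(Add(2, 2), Rational(1, 2)))), 3486) = Add(Add(56, Mul(-7, Pow(4, Rational(1, 2)))), 3486) = Add(Add(56, Mul(-7, 2)), 3486) = Add(Add(56, -14), 3486) = Add(42, 3486) = 3528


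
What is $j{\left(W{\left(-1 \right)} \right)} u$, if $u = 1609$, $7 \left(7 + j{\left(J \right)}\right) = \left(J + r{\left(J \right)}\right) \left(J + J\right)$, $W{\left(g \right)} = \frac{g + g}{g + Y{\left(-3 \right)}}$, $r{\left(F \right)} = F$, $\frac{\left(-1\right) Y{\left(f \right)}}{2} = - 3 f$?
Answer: $- \frac{28435857}{2527} \approx -11253.0$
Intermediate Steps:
$Y{\left(f \right)} = 6 f$ ($Y{\left(f \right)} = - 2 \left(- 3 f\right) = 6 f$)
$W{\left(g \right)} = \frac{2 g}{-18 + g}$ ($W{\left(g \right)} = \frac{g + g}{g + 6 \left(-3\right)} = \frac{2 g}{g - 18} = \frac{2 g}{-18 + g}$)
$j{\left(J \right)} = -7 + \frac{4 J^{2}}{7}$ ($j{\left(J \right)} = -7 + \frac{\left(J + J\right) \left(J + J\right)}{7} = -7 + \frac{2 J 2 J}{7} = -7 + \frac{4 J^{2}}{7}$)
$j{\left(W{\left(-1 \right)} \right)} u = \left(-7 + \frac{4 \left(2 \left(-1\right) \frac{1}{-18 - 1}\right)^{2}}{7}\right) 1609 = \left(-7 + \frac{4 \left(2 \left(-1\right) \frac{1}{-19}\right)^{2}}{7}\right) 1609 = \left(-7 + \frac{4 \left(2 \left(-1\right) \left(- \frac{1}{19}\right)\right)^{2}}{7}\right) 1609 = \left(-7 + \frac{4 \left(\frac{2}{19}\right)^{2}}{7}\right) 1609 = \left(-7 + \frac{4}{7} \cdot \frac{4}{361}\right) 1609 = \left(-7 + \frac{16}{2527}\right) 1609 = \left(- \frac{17673}{2527}\right) 1609 = - \frac{28435857}{2527}$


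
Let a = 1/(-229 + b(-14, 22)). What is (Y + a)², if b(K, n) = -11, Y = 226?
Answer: 2941869121/57600 ≈ 51074.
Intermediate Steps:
a = -1/240 (a = 1/(-229 - 11) = 1/(-240) = -1/240 ≈ -0.0041667)
(Y + a)² = (226 - 1/240)² = (54239/240)² = 2941869121/57600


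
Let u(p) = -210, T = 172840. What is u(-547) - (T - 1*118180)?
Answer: -54870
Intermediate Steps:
u(-547) - (T - 1*118180) = -210 - (172840 - 1*118180) = -210 - (172840 - 118180) = -210 - 1*54660 = -210 - 54660 = -54870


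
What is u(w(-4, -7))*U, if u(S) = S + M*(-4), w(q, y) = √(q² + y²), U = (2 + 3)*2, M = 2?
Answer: -80 + 10*√65 ≈ 0.62258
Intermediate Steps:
U = 10 (U = 5*2 = 10)
u(S) = -8 + S (u(S) = S + 2*(-4) = S - 8 = -8 + S)
u(w(-4, -7))*U = (-8 + √((-4)² + (-7)²))*10 = (-8 + √(16 + 49))*10 = (-8 + √65)*10 = -80 + 10*√65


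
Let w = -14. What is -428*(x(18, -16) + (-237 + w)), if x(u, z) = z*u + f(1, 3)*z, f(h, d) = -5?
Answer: 196452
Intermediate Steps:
x(u, z) = -5*z + u*z (x(u, z) = z*u - 5*z = u*z - 5*z = -5*z + u*z)
-428*(x(18, -16) + (-237 + w)) = -428*(-16*(-5 + 18) + (-237 - 14)) = -428*(-16*13 - 251) = -428*(-208 - 251) = -428*(-459) = 196452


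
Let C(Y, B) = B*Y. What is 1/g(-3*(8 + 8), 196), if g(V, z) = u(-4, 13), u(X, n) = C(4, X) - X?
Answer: -1/12 ≈ -0.083333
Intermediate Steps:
u(X, n) = 3*X (u(X, n) = X*4 - X = 4*X - X = 3*X)
g(V, z) = -12 (g(V, z) = 3*(-4) = -12)
1/g(-3*(8 + 8), 196) = 1/(-12) = -1/12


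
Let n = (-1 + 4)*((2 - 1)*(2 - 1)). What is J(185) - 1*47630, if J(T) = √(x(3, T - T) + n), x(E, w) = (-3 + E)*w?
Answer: -47630 + √3 ≈ -47628.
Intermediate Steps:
x(E, w) = w*(-3 + E)
n = 3 (n = 3*(1*1) = 3*1 = 3)
J(T) = √3 (J(T) = √((T - T)*(-3 + 3) + 3) = √(0*0 + 3) = √(0 + 3) = √3)
J(185) - 1*47630 = √3 - 1*47630 = √3 - 47630 = -47630 + √3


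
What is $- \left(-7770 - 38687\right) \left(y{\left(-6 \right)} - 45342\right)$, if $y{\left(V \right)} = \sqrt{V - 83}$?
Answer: $-2106453294 + 46457 i \sqrt{89} \approx -2.1065 \cdot 10^{9} + 4.3827 \cdot 10^{5} i$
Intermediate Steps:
$y{\left(V \right)} = \sqrt{-83 + V}$
$- \left(-7770 - 38687\right) \left(y{\left(-6 \right)} - 45342\right) = - \left(-7770 - 38687\right) \left(\sqrt{-83 - 6} - 45342\right) = - \left(-46457\right) \left(\sqrt{-89} - 45342\right) = - \left(-46457\right) \left(i \sqrt{89} - 45342\right) = - \left(-46457\right) \left(-45342 + i \sqrt{89}\right) = - (2106453294 - 46457 i \sqrt{89}) = -2106453294 + 46457 i \sqrt{89}$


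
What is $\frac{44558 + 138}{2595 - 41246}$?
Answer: $- \frac{44696}{38651} \approx -1.1564$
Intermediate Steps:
$\frac{44558 + 138}{2595 - 41246} = \frac{44696}{2595 - 41246} = \frac{44696}{-38651} = 44696 \left(- \frac{1}{38651}\right) = - \frac{44696}{38651}$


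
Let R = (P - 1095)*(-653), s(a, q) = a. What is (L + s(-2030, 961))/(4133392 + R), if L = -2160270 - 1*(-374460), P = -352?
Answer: -1787840/5078283 ≈ -0.35206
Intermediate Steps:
L = -1785810 (L = -2160270 + 374460 = -1785810)
R = 944891 (R = (-352 - 1095)*(-653) = -1447*(-653) = 944891)
(L + s(-2030, 961))/(4133392 + R) = (-1785810 - 2030)/(4133392 + 944891) = -1787840/5078283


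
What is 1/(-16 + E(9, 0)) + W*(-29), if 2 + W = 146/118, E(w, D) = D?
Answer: 20821/944 ≈ 22.056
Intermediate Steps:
W = -45/59 (W = -2 + 146/118 = -2 + 146*(1/118) = -2 + 73/59 = -45/59 ≈ -0.76271)
1/(-16 + E(9, 0)) + W*(-29) = 1/(-16 + 0) - 45/59*(-29) = 1/(-16) + 1305/59 = -1/16 + 1305/59 = 20821/944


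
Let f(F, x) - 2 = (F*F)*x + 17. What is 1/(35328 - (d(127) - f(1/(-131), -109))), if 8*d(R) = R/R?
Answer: 137288/4852700903 ≈ 2.8291e-5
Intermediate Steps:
f(F, x) = 19 + x*F**2 (f(F, x) = 2 + ((F*F)*x + 17) = 2 + (F**2*x + 17) = 2 + (x*F**2 + 17) = 2 + (17 + x*F**2) = 19 + x*F**2)
d(R) = 1/8 (d(R) = (R/R)/8 = (1/8)*1 = 1/8)
1/(35328 - (d(127) - f(1/(-131), -109))) = 1/(35328 - (1/8 - (19 - 109*(1/(-131))**2))) = 1/(35328 - (1/8 - (19 - 109*(-1/131)**2))) = 1/(35328 - (1/8 - (19 - 109*1/17161))) = 1/(35328 - (1/8 - (19 - 109/17161))) = 1/(35328 - (1/8 - 1*325950/17161)) = 1/(35328 - (1/8 - 325950/17161)) = 1/(35328 - 1*(-2590439/137288)) = 1/(35328 + 2590439/137288) = 1/(4852700903/137288) = 137288/4852700903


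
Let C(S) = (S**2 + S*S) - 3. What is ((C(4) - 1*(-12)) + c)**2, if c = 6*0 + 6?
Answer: 2209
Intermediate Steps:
C(S) = -3 + 2*S**2 (C(S) = (S**2 + S**2) - 3 = 2*S**2 - 3 = -3 + 2*S**2)
c = 6 (c = 0 + 6 = 6)
((C(4) - 1*(-12)) + c)**2 = (((-3 + 2*4**2) - 1*(-12)) + 6)**2 = (((-3 + 2*16) + 12) + 6)**2 = (((-3 + 32) + 12) + 6)**2 = ((29 + 12) + 6)**2 = (41 + 6)**2 = 47**2 = 2209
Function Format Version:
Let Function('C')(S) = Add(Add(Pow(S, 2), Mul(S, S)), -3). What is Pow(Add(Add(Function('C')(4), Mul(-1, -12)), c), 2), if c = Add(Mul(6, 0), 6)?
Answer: 2209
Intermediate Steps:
Function('C')(S) = Add(-3, Mul(2, Pow(S, 2))) (Function('C')(S) = Add(Add(Pow(S, 2), Pow(S, 2)), -3) = Add(Mul(2, Pow(S, 2)), -3) = Add(-3, Mul(2, Pow(S, 2))))
c = 6 (c = Add(0, 6) = 6)
Pow(Add(Add(Function('C')(4), Mul(-1, -12)), c), 2) = Pow(Add(Add(Add(-3, Mul(2, Pow(4, 2))), Mul(-1, -12)), 6), 2) = Pow(Add(Add(Add(-3, Mul(2, 16)), 12), 6), 2) = Pow(Add(Add(Add(-3, 32), 12), 6), 2) = Pow(Add(Add(29, 12), 6), 2) = Pow(Add(41, 6), 2) = Pow(47, 2) = 2209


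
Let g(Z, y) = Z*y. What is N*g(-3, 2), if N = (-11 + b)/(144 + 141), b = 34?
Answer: -46/95 ≈ -0.48421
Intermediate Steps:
N = 23/285 (N = (-11 + 34)/(144 + 141) = 23/285 ≈ 0.080702)
N*g(-3, 2) = 23*(-3*2)/285 = (23/285)*(-6) = -46/95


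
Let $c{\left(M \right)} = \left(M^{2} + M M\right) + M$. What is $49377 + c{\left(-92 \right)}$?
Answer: $66213$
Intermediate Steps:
$c{\left(M \right)} = M + 2 M^{2}$ ($c{\left(M \right)} = \left(M^{2} + M^{2}\right) + M = 2 M^{2} + M = M + 2 M^{2}$)
$49377 + c{\left(-92 \right)} = 49377 - 92 \left(1 + 2 \left(-92\right)\right) = 49377 - 92 \left(1 - 184\right) = 49377 - -16836 = 49377 + 16836 = 66213$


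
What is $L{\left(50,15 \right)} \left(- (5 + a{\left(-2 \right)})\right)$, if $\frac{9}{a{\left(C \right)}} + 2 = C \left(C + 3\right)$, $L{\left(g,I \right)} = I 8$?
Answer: $-330$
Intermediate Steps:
$L{\left(g,I \right)} = 8 I$
$a{\left(C \right)} = \frac{9}{-2 + C \left(3 + C\right)}$ ($a{\left(C \right)} = \frac{9}{-2 + C \left(C + 3\right)} = \frac{9}{-2 + C \left(3 + C\right)}$)
$L{\left(50,15 \right)} \left(- (5 + a{\left(-2 \right)})\right) = 8 \cdot 15 \left(- (5 + \frac{9}{-2 + \left(-2\right)^{2} + 3 \left(-2\right)})\right) = 120 \left(- (5 + \frac{9}{-2 + 4 - 6})\right) = 120 \left(- (5 + \frac{9}{-4})\right) = 120 \left(- (5 + 9 \left(- \frac{1}{4}\right))\right) = 120 \left(- (5 - \frac{9}{4})\right) = 120 \left(\left(-1\right) \frac{11}{4}\right) = 120 \left(- \frac{11}{4}\right) = -330$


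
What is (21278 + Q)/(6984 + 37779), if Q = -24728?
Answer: -1150/14921 ≈ -0.077073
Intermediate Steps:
(21278 + Q)/(6984 + 37779) = (21278 - 24728)/(6984 + 37779) = -3450/44763 = -3450*1/44763 = -1150/14921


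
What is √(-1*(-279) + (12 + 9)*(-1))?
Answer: √258 ≈ 16.062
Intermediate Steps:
√(-1*(-279) + (12 + 9)*(-1)) = √(279 + 21*(-1)) = √(279 - 21) = √258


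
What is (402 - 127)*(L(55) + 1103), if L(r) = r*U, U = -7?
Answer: 197450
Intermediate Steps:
L(r) = -7*r (L(r) = r*(-7) = -7*r)
(402 - 127)*(L(55) + 1103) = (402 - 127)*(-7*55 + 1103) = 275*(-385 + 1103) = 275*718 = 197450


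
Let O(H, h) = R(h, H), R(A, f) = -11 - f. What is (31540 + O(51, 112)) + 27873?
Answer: 59351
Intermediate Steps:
O(H, h) = -11 - H
(31540 + O(51, 112)) + 27873 = (31540 + (-11 - 1*51)) + 27873 = (31540 + (-11 - 51)) + 27873 = (31540 - 62) + 27873 = 31478 + 27873 = 59351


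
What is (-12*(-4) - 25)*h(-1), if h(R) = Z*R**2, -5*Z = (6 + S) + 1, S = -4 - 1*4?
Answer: 23/5 ≈ 4.6000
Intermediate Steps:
S = -8 (S = -4 - 4 = -8)
Z = 1/5 (Z = -((6 - 8) + 1)/5 = -(-2 + 1)/5 = -1/5*(-1) = 1/5 ≈ 0.20000)
h(R) = R**2/5
(-12*(-4) - 25)*h(-1) = (-12*(-4) - 25)*((1/5)*(-1)**2) = (48 - 25)*((1/5)*1) = 23*(1/5) = 23/5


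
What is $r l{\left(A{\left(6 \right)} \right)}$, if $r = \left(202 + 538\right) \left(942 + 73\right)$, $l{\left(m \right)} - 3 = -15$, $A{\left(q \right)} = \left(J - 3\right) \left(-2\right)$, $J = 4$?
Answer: $-9013200$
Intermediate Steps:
$A{\left(q \right)} = -2$ ($A{\left(q \right)} = \left(4 - 3\right) \left(-2\right) = 1 \left(-2\right) = -2$)
$l{\left(m \right)} = -12$ ($l{\left(m \right)} = 3 - 15 = -12$)
$r = 751100$ ($r = 740 \cdot 1015 = 751100$)
$r l{\left(A{\left(6 \right)} \right)} = 751100 \left(-12\right) = -9013200$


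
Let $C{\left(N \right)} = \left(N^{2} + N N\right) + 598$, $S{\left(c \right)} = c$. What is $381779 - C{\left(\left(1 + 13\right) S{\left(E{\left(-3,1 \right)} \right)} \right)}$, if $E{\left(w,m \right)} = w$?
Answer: $377653$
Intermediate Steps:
$C{\left(N \right)} = 598 + 2 N^{2}$ ($C{\left(N \right)} = \left(N^{2} + N^{2}\right) + 598 = 2 N^{2} + 598 = 598 + 2 N^{2}$)
$381779 - C{\left(\left(1 + 13\right) S{\left(E{\left(-3,1 \right)} \right)} \right)} = 381779 - \left(598 + 2 \left(\left(1 + 13\right) \left(-3\right)\right)^{2}\right) = 381779 - \left(598 + 2 \left(14 \left(-3\right)\right)^{2}\right) = 381779 - \left(598 + 2 \left(-42\right)^{2}\right) = 381779 - \left(598 + 2 \cdot 1764\right) = 381779 - \left(598 + 3528\right) = 381779 - 4126 = 377653$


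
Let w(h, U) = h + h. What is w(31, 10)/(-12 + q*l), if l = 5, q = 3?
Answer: 62/3 ≈ 20.667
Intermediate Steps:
w(h, U) = 2*h
w(31, 10)/(-12 + q*l) = (2*31)/(-12 + 3*5) = 62/(-12 + 15) = 62/3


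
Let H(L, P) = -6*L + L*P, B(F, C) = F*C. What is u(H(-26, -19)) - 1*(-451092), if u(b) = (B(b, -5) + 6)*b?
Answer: -1657508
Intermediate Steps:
B(F, C) = C*F
u(b) = b*(6 - 5*b) (u(b) = (-5*b + 6)*b = (6 - 5*b)*b = b*(6 - 5*b))
u(H(-26, -19)) - 1*(-451092) = (-26*(-6 - 19))*(6 - (-130)*(-6 - 19)) - 1*(-451092) = (-26*(-25))*(6 - (-130)*(-25)) + 451092 = 650*(6 - 5*650) + 451092 = 650*(6 - 3250) + 451092 = 650*(-3244) + 451092 = -2108600 + 451092 = -1657508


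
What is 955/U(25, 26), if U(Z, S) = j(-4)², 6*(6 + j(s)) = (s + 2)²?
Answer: 8595/256 ≈ 33.574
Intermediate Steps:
j(s) = -6 + (2 + s)²/6 (j(s) = -6 + (s + 2)²/6 = -6 + (2 + s)²/6)
U(Z, S) = 256/9 (U(Z, S) = (-6 + (2 - 4)²/6)² = (-6 + (⅙)*(-2)²)² = (-6 + (⅙)*4)² = (-6 + ⅔)² = (-16/3)² = 256/9)
955/U(25, 26) = 955/(256/9) = 955*(9/256) = 8595/256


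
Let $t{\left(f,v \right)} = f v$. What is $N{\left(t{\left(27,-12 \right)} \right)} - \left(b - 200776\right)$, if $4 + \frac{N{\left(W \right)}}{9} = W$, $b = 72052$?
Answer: $125772$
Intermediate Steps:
$N{\left(W \right)} = -36 + 9 W$
$N{\left(t{\left(27,-12 \right)} \right)} - \left(b - 200776\right) = \left(-36 + 9 \cdot 27 \left(-12\right)\right) - \left(72052 - 200776\right) = \left(-36 + 9 \left(-324\right)\right) - \left(72052 - 200776\right) = \left(-36 - 2916\right) - -128724 = -2952 + 128724 = 125772$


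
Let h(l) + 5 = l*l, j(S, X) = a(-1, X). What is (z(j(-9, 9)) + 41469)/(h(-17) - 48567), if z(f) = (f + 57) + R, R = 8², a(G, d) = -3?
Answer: -41587/48283 ≈ -0.86132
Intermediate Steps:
R = 64
j(S, X) = -3
h(l) = -5 + l² (h(l) = -5 + l*l = -5 + l²)
z(f) = 121 + f (z(f) = (f + 57) + 64 = (57 + f) + 64 = 121 + f)
(z(j(-9, 9)) + 41469)/(h(-17) - 48567) = ((121 - 3) + 41469)/((-5 + (-17)²) - 48567) = (118 + 41469)/((-5 + 289) - 48567) = 41587/(284 - 48567) = 41587/(-48283) = 41587*(-1/48283) = -41587/48283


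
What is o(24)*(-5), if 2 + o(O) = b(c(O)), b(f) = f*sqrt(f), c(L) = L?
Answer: 10 - 240*sqrt(6) ≈ -577.88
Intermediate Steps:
b(f) = f**(3/2)
o(O) = -2 + O**(3/2)
o(24)*(-5) = (-2 + 24**(3/2))*(-5) = (-2 + 48*sqrt(6))*(-5) = 10 - 240*sqrt(6)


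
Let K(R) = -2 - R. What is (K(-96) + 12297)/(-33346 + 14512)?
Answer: -12391/18834 ≈ -0.65791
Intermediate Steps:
(K(-96) + 12297)/(-33346 + 14512) = ((-2 - 1*(-96)) + 12297)/(-33346 + 14512) = ((-2 + 96) + 12297)/(-18834) = (94 + 12297)*(-1/18834) = 12391*(-1/18834) = -12391/18834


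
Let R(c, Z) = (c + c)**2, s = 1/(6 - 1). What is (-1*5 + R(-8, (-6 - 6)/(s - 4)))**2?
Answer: 63001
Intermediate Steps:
s = 1/5 ≈ 0.20000
R(c, Z) = 4*c**2 (R(c, Z) = (2*c)**2 = 4*c**2)
(-1*5 + R(-8, (-6 - 6)/(s - 4)))**2 = (-1*5 + 4*(-8)**2)**2 = (-5 + 4*64)**2 = (-5 + 256)**2 = 251**2 = 63001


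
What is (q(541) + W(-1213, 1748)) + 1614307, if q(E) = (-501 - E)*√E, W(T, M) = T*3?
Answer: 1610668 - 1042*√541 ≈ 1.5864e+6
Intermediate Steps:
W(T, M) = 3*T
q(E) = √E*(-501 - E)
(q(541) + W(-1213, 1748)) + 1614307 = (√541*(-501 - 1*541) + 3*(-1213)) + 1614307 = (√541*(-501 - 541) - 3639) + 1614307 = (√541*(-1042) - 3639) + 1614307 = (-1042*√541 - 3639) + 1614307 = (-3639 - 1042*√541) + 1614307 = 1610668 - 1042*√541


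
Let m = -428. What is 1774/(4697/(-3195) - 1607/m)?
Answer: 2425874040/3124049 ≈ 776.52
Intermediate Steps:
1774/(4697/(-3195) - 1607/m) = 1774/(4697/(-3195) - 1607/(-428)) = 1774/(4697*(-1/3195) - 1607*(-1/428)) = 1774/(-4697/3195 + 1607/428) = 1774/(3124049/1367460) = 1774*(1367460/3124049) = 2425874040/3124049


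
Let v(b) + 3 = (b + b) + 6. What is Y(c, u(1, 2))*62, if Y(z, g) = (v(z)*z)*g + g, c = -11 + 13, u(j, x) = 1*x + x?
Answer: 3720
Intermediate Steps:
v(b) = 3 + 2*b (v(b) = -3 + ((b + b) + 6) = -3 + (2*b + 6) = -3 + (6 + 2*b) = 3 + 2*b)
u(j, x) = 2*x (u(j, x) = x + x = 2*x)
c = 2
Y(z, g) = g + g*z*(3 + 2*z) (Y(z, g) = ((3 + 2*z)*z)*g + g = (z*(3 + 2*z))*g + g = g*z*(3 + 2*z) + g = g + g*z*(3 + 2*z))
Y(c, u(1, 2))*62 = ((2*2)*(1 + 2*(3 + 2*2)))*62 = (4*(1 + 2*(3 + 4)))*62 = (4*(1 + 2*7))*62 = (4*(1 + 14))*62 = (4*15)*62 = 60*62 = 3720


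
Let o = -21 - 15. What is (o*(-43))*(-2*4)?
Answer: -12384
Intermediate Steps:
o = -36
(o*(-43))*(-2*4) = (-36*(-43))*(-2*4) = 1548*(-8) = -12384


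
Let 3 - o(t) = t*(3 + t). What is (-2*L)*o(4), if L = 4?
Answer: 200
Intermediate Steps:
o(t) = 3 - t*(3 + t)
(-2*L)*o(4) = (-2*4)*(3 - 1*4² - 3*4) = -8*(3 - 1*16 - 12) = -8*(3 - 16 - 12) = -8*(-25) = 200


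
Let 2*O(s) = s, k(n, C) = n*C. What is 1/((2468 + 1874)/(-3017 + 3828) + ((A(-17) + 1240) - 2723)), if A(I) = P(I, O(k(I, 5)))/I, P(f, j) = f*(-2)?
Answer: -811/1199993 ≈ -0.00067584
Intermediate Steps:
k(n, C) = C*n
O(s) = s/2
P(f, j) = -2*f
A(I) = -2 (A(I) = (-2*I)/I = -2)
1/((2468 + 1874)/(-3017 + 3828) + ((A(-17) + 1240) - 2723)) = 1/((2468 + 1874)/(-3017 + 3828) + ((-2 + 1240) - 2723)) = 1/(4342/811 + (1238 - 2723)) = 1/(4342*(1/811) - 1485) = 1/(4342/811 - 1485) = 1/(-1199993/811) = -811/1199993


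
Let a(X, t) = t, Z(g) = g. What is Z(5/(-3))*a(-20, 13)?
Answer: -65/3 ≈ -21.667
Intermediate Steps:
Z(5/(-3))*a(-20, 13) = (5/(-3))*13 = (5*(-1/3))*13 = -5/3*13 = -65/3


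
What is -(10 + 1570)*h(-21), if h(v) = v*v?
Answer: -696780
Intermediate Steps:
h(v) = v²
-(10 + 1570)*h(-21) = -(10 + 1570)*(-21)² = -1580*441 = -1*696780 = -696780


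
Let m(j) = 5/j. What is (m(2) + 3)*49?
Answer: 539/2 ≈ 269.50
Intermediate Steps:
(m(2) + 3)*49 = (5/2 + 3)*49 = (11/2)*49 = 539/2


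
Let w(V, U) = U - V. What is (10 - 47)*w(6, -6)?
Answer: 444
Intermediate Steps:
(10 - 47)*w(6, -6) = (10 - 47)*(-6 - 1*6) = -37*(-6 - 6) = -37*(-12) = 444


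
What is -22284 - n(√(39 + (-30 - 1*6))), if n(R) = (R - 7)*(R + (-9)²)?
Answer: -21720 - 74*√3 ≈ -21848.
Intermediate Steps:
n(R) = (-7 + R)*(81 + R) (n(R) = (-7 + R)*(R + 81) = (-7 + R)*(81 + R))
-22284 - n(√(39 + (-30 - 1*6))) = -22284 - (-567 + (√(39 + (-30 - 1*6)))² + 74*√(39 + (-30 - 1*6))) = -22284 - (-567 + (√(39 + (-30 - 6)))² + 74*√(39 + (-30 - 6))) = -22284 - (-567 + (√(39 - 36))² + 74*√(39 - 36)) = -22284 - (-567 + (√3)² + 74*√3) = -22284 - (-567 + 3 + 74*√3) = -22284 - (-564 + 74*√3) = -22284 + (564 - 74*√3) = -21720 - 74*√3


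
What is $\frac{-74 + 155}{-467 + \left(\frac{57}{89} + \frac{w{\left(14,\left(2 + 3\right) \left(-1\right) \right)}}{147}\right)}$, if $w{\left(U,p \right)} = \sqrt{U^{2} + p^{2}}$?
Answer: $- \frac{6465774837186}{37226860559383} - \frac{94315347 \sqrt{221}}{37226860559383} \approx -0.17372$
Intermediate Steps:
$\frac{-74 + 155}{-467 + \left(\frac{57}{89} + \frac{w{\left(14,\left(2 + 3\right) \left(-1\right) \right)}}{147}\right)} = \frac{-74 + 155}{-467 + \left(\frac{57}{89} + \frac{\sqrt{14^{2} + \left(\left(2 + 3\right) \left(-1\right)\right)^{2}}}{147}\right)} = \frac{81}{-467 + \left(57 \cdot \frac{1}{89} + \sqrt{196 + \left(5 \left(-1\right)\right)^{2}} \cdot \frac{1}{147}\right)} = \frac{81}{-467 + \left(\frac{57}{89} + \sqrt{196 + \left(-5\right)^{2}} \cdot \frac{1}{147}\right)} = \frac{81}{-467 + \left(\frac{57}{89} + \sqrt{196 + 25} \cdot \frac{1}{147}\right)} = \frac{81}{-467 + \left(\frac{57}{89} + \sqrt{221} \cdot \frac{1}{147}\right)} = \frac{81}{-467 + \left(\frac{57}{89} + \frac{\sqrt{221}}{147}\right)} = \frac{81}{- \frac{41506}{89} + \frac{\sqrt{221}}{147}}$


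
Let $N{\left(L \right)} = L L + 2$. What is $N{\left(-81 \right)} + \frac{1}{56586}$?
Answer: $\frac{371373919}{56586} \approx 6563.0$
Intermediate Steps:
$N{\left(L \right)} = 2 + L^{2}$ ($N{\left(L \right)} = L^{2} + 2 = 2 + L^{2}$)
$N{\left(-81 \right)} + \frac{1}{56586} = \left(2 + \left(-81\right)^{2}\right) + \frac{1}{56586} = \left(2 + 6561\right) + \frac{1}{56586} = 6563 + \frac{1}{56586} = \frac{371373919}{56586}$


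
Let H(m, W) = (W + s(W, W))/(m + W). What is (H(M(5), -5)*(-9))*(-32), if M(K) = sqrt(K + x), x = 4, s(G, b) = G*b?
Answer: -2880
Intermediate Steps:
M(K) = sqrt(4 + K) (M(K) = sqrt(K + 4) = sqrt(4 + K))
H(m, W) = (W + W**2)/(W + m) (H(m, W) = (W + W*W)/(m + W) = (W + W**2)/(W + m))
(H(M(5), -5)*(-9))*(-32) = (-5*(1 - 5)/(-5 + sqrt(4 + 5))*(-9))*(-32) = (-5*(-4)/(-5 + sqrt(9))*(-9))*(-32) = (-5*(-4)/(-5 + 3)*(-9))*(-32) = (-5*(-4)/(-2)*(-9))*(-32) = (-5*(-1/2)*(-4)*(-9))*(-32) = -10*(-9)*(-32) = 90*(-32) = -2880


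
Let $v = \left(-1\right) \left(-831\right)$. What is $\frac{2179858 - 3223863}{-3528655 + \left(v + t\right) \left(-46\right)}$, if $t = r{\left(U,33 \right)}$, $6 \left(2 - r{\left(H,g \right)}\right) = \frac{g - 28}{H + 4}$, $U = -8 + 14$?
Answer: $\frac{1252806}{4280363} \approx 0.29269$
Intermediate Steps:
$v = 831$
$U = 6$
$r{\left(H,g \right)} = 2 - \frac{-28 + g}{6 \left(4 + H\right)}$ ($r{\left(H,g \right)} = 2 - \frac{\left(g - 28\right) \frac{1}{H + 4}}{6} = 2 - \frac{\left(-28 + g\right) \frac{1}{4 + H}}{6} = 2 - \frac{\frac{1}{4 + H} \left(-28 + g\right)}{6} = 2 - \frac{-28 + g}{6 \left(4 + H\right)}$)
$t = \frac{23}{12}$ ($t = \frac{76 - 33 + 12 \cdot 6}{6 \left(4 + 6\right)} = \frac{76 - 33 + 72}{6 \cdot 10} = \frac{1}{6} \cdot \frac{1}{10} \cdot 115 = \frac{23}{12} \approx 1.9167$)
$\frac{2179858 - 3223863}{-3528655 + \left(v + t\right) \left(-46\right)} = \frac{2179858 - 3223863}{-3528655 + \left(831 + \frac{23}{12}\right) \left(-46\right)} = - \frac{1044005}{-3528655 + \frac{9995}{12} \left(-46\right)} = - \frac{1044005}{-3528655 - \frac{229885}{6}} = - \frac{1044005}{- \frac{21401815}{6}} = \left(-1044005\right) \left(- \frac{6}{21401815}\right) = \frac{1252806}{4280363}$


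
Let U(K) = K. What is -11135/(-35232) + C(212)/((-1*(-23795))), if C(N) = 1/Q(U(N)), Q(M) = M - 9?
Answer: 53786372207/170184124320 ≈ 0.31605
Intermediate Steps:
Q(M) = -9 + M
C(N) = 1/(-9 + N)
-11135/(-35232) + C(212)/((-1*(-23795))) = -11135/(-35232) + 1/((-9 + 212)*((-1*(-23795)))) = -11135*(-1/35232) + 1/(203*23795) = 11135/35232 + (1/203)*(1/23795) = 11135/35232 + 1/4830385 = 53786372207/170184124320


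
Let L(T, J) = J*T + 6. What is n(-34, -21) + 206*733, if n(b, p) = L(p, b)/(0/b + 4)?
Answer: 151178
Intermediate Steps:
L(T, J) = 6 + J*T
n(b, p) = 3/2 + b*p/4 (n(b, p) = (6 + b*p)/(0/b + 4) = (6 + b*p)/(0 + 4) = (6 + b*p)/4 = (6 + b*p)*(¼) = 3/2 + b*p/4)
n(-34, -21) + 206*733 = (3/2 + (¼)*(-34)*(-21)) + 206*733 = (3/2 + 357/2) + 150998 = 180 + 150998 = 151178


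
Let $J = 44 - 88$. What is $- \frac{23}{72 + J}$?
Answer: $- \frac{23}{28} \approx -0.82143$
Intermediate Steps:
$J = -44$ ($J = 44 - 88 = -44$)
$- \frac{23}{72 + J} = - \frac{23}{72 - 44} = - \frac{23}{28}$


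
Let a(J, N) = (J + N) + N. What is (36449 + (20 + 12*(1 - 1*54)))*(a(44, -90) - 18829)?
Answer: -679572845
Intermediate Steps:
a(J, N) = J + 2*N
(36449 + (20 + 12*(1 - 1*54)))*(a(44, -90) - 18829) = (36449 + (20 + 12*(1 - 1*54)))*((44 + 2*(-90)) - 18829) = (36449 + (20 + 12*(1 - 54)))*((44 - 180) - 18829) = (36449 + (20 + 12*(-53)))*(-136 - 18829) = (36449 + (20 - 636))*(-18965) = (36449 - 616)*(-18965) = 35833*(-18965) = -679572845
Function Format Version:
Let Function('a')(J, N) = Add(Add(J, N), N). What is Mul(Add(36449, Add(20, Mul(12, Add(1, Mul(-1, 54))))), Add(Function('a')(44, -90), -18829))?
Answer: -679572845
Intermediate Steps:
Function('a')(J, N) = Add(J, Mul(2, N))
Mul(Add(36449, Add(20, Mul(12, Add(1, Mul(-1, 54))))), Add(Function('a')(44, -90), -18829)) = Mul(Add(36449, Add(20, Mul(12, Add(1, Mul(-1, 54))))), Add(Add(44, Mul(2, -90)), -18829)) = Mul(Add(36449, Add(20, Mul(12, Add(1, -54)))), Add(Add(44, -180), -18829)) = Mul(Add(36449, Add(20, Mul(12, -53))), Add(-136, -18829)) = Mul(Add(36449, Add(20, -636)), -18965) = Mul(Add(36449, -616), -18965) = Mul(35833, -18965) = -679572845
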